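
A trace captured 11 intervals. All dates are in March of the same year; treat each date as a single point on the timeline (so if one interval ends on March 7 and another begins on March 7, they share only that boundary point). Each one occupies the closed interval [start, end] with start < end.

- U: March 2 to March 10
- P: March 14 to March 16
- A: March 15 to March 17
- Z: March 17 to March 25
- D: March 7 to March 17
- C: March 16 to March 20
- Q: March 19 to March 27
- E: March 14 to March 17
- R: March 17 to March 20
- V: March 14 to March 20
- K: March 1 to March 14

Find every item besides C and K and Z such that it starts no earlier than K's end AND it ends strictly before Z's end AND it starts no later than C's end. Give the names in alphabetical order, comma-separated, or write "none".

Conditions: its start is no earlier than K's end (X.start >= March 14) AND its end is strictly before Z's end (X.end < March 25) AND its start is no later than C's end (X.start <= March 20).
A: start March 15 >= March 14? ✓; end March 17 < March 25? ✓; start March 15 <= March 20? ✓ → yes.
D: start March 7 >= March 14? ✗; end March 17 < March 25? ✓; start March 7 <= March 20? ✓ → no.
E: start March 14 >= March 14? ✓; end March 17 < March 25? ✓; start March 14 <= March 20? ✓ → yes.
P: start March 14 >= March 14? ✓; end March 16 < March 25? ✓; start March 14 <= March 20? ✓ → yes.
Q: start March 19 >= March 14? ✓; end March 27 < March 25? ✗; start March 19 <= March 20? ✓ → no.
R: start March 17 >= March 14? ✓; end March 20 < March 25? ✓; start March 17 <= March 20? ✓ → yes.
U: start March 2 >= March 14? ✗; end March 10 < March 25? ✓; start March 2 <= March 20? ✓ → no.
V: start March 14 >= March 14? ✓; end March 20 < March 25? ✓; start March 14 <= March 20? ✓ → yes.
Result: A, E, P, R, V.

A, E, P, R, V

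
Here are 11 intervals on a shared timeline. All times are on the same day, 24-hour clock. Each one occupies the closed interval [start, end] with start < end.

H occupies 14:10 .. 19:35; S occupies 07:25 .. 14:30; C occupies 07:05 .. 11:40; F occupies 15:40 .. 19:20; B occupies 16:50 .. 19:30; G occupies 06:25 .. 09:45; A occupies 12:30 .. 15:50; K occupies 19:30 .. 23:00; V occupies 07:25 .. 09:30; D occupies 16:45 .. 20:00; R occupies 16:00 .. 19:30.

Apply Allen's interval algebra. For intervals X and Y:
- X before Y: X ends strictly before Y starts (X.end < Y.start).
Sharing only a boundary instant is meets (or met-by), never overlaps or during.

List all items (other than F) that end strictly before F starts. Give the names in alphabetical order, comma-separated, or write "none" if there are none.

Target F = [15:40, 19:20].
A [12:30, 15:50] → overlaps → no.
B [16:50, 19:30] → overlapped-by → no.
C [07:05, 11:40] → before → yes.
D [16:45, 20:00] → overlapped-by → no.
G [06:25, 09:45] → before → yes.
H [14:10, 19:35] → contains → no.
K [19:30, 23:00] → after → no.
R [16:00, 19:30] → overlapped-by → no.
S [07:25, 14:30] → before → yes.
V [07:25, 09:30] → before → yes.
Result: C, G, S, V.

C, G, S, V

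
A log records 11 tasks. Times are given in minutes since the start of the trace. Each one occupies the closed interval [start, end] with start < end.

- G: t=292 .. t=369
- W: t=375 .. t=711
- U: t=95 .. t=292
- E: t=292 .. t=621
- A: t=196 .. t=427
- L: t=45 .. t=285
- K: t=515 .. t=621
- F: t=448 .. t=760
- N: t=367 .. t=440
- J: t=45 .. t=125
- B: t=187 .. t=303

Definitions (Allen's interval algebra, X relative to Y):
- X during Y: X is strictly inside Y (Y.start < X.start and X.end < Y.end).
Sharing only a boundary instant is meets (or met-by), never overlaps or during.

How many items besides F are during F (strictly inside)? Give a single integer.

1

Target F = [t=448, t=760].
A [t=196, t=427] → before → no.
B [t=187, t=303] → before → no.
E [t=292, t=621] → overlaps → no.
G [t=292, t=369] → before → no.
J [t=45, t=125] → before → no.
K [t=515, t=621] → during → counts.
L [t=45, t=285] → before → no.
N [t=367, t=440] → before → no.
U [t=95, t=292] → before → no.
W [t=375, t=711] → overlaps → no.
Total: 1.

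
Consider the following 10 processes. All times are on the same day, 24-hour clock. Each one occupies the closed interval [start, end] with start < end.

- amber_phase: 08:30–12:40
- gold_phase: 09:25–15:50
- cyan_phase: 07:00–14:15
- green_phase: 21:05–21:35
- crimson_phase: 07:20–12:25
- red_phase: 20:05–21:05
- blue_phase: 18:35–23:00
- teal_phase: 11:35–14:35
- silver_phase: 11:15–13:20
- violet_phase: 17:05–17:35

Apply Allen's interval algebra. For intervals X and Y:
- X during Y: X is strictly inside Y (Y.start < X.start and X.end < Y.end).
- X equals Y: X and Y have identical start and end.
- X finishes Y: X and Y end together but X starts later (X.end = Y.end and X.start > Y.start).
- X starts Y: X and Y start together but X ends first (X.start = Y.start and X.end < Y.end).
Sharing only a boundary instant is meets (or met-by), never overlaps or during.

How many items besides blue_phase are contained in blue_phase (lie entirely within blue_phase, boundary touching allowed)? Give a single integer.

2

Target blue_phase = [18:35, 23:00].
amber_phase [08:30, 12:40] → before → no.
crimson_phase [07:20, 12:25] → before → no.
cyan_phase [07:00, 14:15] → before → no.
gold_phase [09:25, 15:50] → before → no.
green_phase [21:05, 21:35] → during → counts.
red_phase [20:05, 21:05] → during → counts.
silver_phase [11:15, 13:20] → before → no.
teal_phase [11:35, 14:35] → before → no.
violet_phase [17:05, 17:35] → before → no.
Total: 2.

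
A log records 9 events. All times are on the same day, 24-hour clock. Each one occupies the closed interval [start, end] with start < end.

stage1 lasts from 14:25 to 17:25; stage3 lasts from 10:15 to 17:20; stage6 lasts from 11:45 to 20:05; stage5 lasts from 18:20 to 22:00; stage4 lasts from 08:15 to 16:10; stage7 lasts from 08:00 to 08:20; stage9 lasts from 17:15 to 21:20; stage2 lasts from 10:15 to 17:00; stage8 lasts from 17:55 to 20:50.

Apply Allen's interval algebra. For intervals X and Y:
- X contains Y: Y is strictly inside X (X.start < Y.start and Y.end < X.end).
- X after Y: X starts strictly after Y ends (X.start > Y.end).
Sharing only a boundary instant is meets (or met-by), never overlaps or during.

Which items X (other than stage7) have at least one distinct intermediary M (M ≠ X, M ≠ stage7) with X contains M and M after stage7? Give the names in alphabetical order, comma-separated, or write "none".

Target stage7 = [08:00, 08:20].
Intermediaries M with M after stage7: stage1, stage2, stage3, stage5, stage6, stage8, stage9.
Via stage1 — items with X contains stage1: stage6.
Via stage2 — items with X contains stage2: none.
Via stage3 — items with X contains stage3: none.
Via stage5 — items with X contains stage5: none.
Via stage6 — items with X contains stage6: none.
Via stage8 — items with X contains stage8: stage9.
Via stage9 — items with X contains stage9: none.
Union: stage6, stage9.

stage6, stage9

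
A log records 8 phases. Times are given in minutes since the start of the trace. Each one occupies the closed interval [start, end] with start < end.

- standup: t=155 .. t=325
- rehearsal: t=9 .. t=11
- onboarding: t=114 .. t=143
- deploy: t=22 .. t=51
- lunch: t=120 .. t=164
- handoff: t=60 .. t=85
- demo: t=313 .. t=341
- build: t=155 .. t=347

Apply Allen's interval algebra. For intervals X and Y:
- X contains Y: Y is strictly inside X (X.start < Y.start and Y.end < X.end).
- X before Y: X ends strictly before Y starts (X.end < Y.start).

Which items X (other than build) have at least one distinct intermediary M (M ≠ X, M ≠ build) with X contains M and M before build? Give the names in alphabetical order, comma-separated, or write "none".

Target build = [t=155, t=347].
Intermediaries M with M before build: deploy, handoff, onboarding, rehearsal.
Via deploy — items with X contains deploy: none.
Via handoff — items with X contains handoff: none.
Via onboarding — items with X contains onboarding: none.
Via rehearsal — items with X contains rehearsal: none.
Union: none.

none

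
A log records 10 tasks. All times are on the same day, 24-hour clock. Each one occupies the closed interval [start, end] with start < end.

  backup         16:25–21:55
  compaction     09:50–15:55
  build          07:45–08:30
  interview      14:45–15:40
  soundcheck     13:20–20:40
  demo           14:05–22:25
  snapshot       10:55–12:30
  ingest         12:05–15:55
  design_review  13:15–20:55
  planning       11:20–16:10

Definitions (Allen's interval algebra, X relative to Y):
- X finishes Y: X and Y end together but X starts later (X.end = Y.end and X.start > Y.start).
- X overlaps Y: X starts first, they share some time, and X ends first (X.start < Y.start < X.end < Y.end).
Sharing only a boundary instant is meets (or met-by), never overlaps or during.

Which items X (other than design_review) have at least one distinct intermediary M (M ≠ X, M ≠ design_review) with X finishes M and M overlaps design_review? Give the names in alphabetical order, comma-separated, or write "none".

ingest

Target design_review = [13:15, 20:55].
Intermediaries M with M overlaps design_review: compaction, ingest, planning.
Via compaction — items with X finishes compaction: ingest.
Via ingest — items with X finishes ingest: none.
Via planning — items with X finishes planning: none.
Union: ingest.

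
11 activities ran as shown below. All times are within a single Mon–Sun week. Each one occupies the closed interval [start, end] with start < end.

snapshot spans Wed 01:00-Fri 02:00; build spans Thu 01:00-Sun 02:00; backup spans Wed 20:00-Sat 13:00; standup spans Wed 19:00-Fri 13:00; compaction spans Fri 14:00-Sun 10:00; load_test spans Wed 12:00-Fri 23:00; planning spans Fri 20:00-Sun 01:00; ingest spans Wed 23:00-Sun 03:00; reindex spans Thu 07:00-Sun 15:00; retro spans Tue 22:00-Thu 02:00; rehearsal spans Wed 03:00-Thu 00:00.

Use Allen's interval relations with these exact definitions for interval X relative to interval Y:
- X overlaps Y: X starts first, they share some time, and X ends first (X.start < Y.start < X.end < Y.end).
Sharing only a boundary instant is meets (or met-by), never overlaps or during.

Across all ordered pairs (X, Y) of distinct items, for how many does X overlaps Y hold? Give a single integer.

35

Checking all 110 ordered pairs for relation 'overlaps'; matching pairs in alphabetical order:
(backup, build): backup overlaps build ✓
(backup, compaction): backup overlaps compaction ✓
(backup, ingest): backup overlaps ingest ✓
(backup, planning): backup overlaps planning ✓
(backup, reindex): backup overlaps reindex ✓
(build, compaction): build overlaps compaction ✓
(build, reindex): build overlaps reindex ✓
(ingest, compaction): ingest overlaps compaction ✓
(ingest, reindex): ingest overlaps reindex ✓
(load_test, backup): load_test overlaps backup ✓
(load_test, build): load_test overlaps build ✓
(load_test, compaction): load_test overlaps compaction ✓
(load_test, ingest): load_test overlaps ingest ✓
(load_test, planning): load_test overlaps planning ✓
(load_test, reindex): load_test overlaps reindex ✓
(rehearsal, backup): rehearsal overlaps backup ✓
(rehearsal, ingest): rehearsal overlaps ingest ✓
(rehearsal, load_test): rehearsal overlaps load_test ✓
(rehearsal, standup): rehearsal overlaps standup ✓
(retro, backup): retro overlaps backup ✓
(retro, build): retro overlaps build ✓
(retro, ingest): retro overlaps ingest ✓
(retro, load_test): retro overlaps load_test ✓
(retro, snapshot): retro overlaps snapshot ✓
... plus 11 further pairs not listed.
Count: 35.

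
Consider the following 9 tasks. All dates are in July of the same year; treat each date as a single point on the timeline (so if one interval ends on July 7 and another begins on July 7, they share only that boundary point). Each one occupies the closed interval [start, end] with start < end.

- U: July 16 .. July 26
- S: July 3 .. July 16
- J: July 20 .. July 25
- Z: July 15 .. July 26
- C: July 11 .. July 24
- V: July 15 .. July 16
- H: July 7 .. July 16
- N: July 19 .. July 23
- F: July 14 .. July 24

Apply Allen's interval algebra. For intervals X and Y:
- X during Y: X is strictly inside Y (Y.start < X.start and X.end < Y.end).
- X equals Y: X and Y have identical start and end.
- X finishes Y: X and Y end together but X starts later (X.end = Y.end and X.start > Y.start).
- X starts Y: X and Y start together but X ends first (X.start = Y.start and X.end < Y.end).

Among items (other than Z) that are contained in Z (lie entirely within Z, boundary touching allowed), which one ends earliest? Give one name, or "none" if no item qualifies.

Target Z = [July 15, July 26].
C [July 11, July 24] → overlaps → excluded.
F [July 14, July 24] → overlaps → excluded.
H [July 7, July 16] → overlaps → excluded.
J [July 20, July 25] → during → candidate.
N [July 19, July 23] → during → candidate.
S [July 3, July 16] → overlaps → excluded.
U [July 16, July 26] → finishes → candidate.
V [July 15, July 16] → starts → candidate.
Among candidates, earliest end is July 16 → V.

V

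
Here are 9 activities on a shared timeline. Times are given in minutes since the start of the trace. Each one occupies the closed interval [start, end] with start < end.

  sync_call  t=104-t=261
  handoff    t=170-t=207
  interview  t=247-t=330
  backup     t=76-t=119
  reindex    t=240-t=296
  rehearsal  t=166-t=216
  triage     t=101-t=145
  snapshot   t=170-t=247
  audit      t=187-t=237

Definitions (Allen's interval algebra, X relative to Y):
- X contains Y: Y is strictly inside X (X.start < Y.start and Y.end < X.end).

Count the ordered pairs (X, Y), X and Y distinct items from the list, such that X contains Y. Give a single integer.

6

Checking all 72 ordered pairs for relation 'contains'; matching pairs in alphabetical order:
(rehearsal, handoff): rehearsal contains handoff ✓
(snapshot, audit): snapshot contains audit ✓
(sync_call, audit): sync_call contains audit ✓
(sync_call, handoff): sync_call contains handoff ✓
(sync_call, rehearsal): sync_call contains rehearsal ✓
(sync_call, snapshot): sync_call contains snapshot ✓
Count: 6.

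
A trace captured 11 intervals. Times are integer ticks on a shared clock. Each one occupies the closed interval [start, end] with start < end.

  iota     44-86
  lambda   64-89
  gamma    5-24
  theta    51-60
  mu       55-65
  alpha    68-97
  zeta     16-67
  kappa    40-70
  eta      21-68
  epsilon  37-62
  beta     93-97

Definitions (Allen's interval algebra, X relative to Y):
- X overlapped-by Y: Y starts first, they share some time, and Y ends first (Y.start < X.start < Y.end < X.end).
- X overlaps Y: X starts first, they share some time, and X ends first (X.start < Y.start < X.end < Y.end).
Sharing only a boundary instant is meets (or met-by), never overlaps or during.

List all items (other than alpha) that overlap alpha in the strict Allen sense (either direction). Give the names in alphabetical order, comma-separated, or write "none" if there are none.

Target alpha = [68, 97].
beta [93, 97] → finishes → no.
epsilon [37, 62] → before → no.
eta [21, 68] → meets → no.
gamma [5, 24] → before → no.
iota [44, 86] → overlaps → yes.
kappa [40, 70] → overlaps → yes.
lambda [64, 89] → overlaps → yes.
mu [55, 65] → before → no.
theta [51, 60] → before → no.
zeta [16, 67] → before → no.
Result: iota, kappa, lambda.

iota, kappa, lambda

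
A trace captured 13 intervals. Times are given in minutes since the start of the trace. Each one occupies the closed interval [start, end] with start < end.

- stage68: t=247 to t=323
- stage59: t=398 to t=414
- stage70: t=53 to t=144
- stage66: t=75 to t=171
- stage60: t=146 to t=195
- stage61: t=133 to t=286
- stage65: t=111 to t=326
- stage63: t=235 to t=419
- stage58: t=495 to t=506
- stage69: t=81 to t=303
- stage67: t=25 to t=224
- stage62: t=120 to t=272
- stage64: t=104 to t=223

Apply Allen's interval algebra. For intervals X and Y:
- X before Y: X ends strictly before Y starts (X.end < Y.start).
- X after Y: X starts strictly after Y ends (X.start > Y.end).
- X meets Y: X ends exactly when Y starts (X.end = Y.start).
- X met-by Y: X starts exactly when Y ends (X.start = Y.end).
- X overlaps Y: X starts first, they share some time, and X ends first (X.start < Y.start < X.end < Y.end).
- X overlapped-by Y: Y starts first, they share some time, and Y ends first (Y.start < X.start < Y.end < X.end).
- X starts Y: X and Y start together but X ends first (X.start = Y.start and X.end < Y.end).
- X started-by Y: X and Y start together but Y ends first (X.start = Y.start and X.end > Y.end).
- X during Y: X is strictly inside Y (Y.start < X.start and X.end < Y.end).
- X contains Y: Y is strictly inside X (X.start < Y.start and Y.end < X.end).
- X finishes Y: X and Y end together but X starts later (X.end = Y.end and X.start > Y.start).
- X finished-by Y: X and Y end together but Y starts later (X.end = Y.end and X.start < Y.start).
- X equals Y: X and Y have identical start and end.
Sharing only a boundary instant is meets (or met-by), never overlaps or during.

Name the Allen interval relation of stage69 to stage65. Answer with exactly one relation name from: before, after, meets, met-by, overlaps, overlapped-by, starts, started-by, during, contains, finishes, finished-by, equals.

stage69 = [t=81, t=303]; stage65 = [t=111, t=326].
Compare endpoints: stage69.start < stage65.start, stage69.start < stage65.end, stage69.end > stage65.start, stage69.end < stage65.end.
That pattern is 'overlaps'.

overlaps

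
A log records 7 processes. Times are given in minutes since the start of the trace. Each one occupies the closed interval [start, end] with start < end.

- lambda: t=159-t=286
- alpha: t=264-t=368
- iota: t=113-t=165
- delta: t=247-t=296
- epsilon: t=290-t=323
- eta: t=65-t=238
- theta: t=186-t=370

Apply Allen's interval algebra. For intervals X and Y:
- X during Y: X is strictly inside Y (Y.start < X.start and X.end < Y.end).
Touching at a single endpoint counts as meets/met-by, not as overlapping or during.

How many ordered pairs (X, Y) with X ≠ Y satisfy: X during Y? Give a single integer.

5

Checking all 42 ordered pairs for relation 'during'; matching pairs in alphabetical order:
(alpha, theta): alpha during theta ✓
(delta, theta): delta during theta ✓
(epsilon, alpha): epsilon during alpha ✓
(epsilon, theta): epsilon during theta ✓
(iota, eta): iota during eta ✓
Count: 5.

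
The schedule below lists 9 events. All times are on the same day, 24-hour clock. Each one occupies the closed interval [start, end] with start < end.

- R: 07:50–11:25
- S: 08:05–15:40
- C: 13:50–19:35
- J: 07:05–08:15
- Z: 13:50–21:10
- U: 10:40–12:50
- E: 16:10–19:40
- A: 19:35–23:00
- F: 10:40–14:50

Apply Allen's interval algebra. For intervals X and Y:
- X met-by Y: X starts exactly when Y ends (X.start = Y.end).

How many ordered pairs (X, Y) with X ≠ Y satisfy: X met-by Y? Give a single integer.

Checking all 72 ordered pairs for relation 'met-by'; matching pairs in alphabetical order:
(A, C): A met-by C ✓
Count: 1.

1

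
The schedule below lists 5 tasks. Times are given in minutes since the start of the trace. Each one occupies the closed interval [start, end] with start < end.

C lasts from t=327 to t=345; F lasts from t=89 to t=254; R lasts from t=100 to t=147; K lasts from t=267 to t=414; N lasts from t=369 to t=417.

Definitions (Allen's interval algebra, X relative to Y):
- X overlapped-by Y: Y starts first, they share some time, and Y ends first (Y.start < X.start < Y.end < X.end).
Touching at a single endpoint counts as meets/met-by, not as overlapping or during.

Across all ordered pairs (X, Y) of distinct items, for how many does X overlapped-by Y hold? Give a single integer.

1

Checking all 20 ordered pairs for relation 'overlapped-by'; matching pairs in alphabetical order:
(N, K): N overlapped-by K ✓
Count: 1.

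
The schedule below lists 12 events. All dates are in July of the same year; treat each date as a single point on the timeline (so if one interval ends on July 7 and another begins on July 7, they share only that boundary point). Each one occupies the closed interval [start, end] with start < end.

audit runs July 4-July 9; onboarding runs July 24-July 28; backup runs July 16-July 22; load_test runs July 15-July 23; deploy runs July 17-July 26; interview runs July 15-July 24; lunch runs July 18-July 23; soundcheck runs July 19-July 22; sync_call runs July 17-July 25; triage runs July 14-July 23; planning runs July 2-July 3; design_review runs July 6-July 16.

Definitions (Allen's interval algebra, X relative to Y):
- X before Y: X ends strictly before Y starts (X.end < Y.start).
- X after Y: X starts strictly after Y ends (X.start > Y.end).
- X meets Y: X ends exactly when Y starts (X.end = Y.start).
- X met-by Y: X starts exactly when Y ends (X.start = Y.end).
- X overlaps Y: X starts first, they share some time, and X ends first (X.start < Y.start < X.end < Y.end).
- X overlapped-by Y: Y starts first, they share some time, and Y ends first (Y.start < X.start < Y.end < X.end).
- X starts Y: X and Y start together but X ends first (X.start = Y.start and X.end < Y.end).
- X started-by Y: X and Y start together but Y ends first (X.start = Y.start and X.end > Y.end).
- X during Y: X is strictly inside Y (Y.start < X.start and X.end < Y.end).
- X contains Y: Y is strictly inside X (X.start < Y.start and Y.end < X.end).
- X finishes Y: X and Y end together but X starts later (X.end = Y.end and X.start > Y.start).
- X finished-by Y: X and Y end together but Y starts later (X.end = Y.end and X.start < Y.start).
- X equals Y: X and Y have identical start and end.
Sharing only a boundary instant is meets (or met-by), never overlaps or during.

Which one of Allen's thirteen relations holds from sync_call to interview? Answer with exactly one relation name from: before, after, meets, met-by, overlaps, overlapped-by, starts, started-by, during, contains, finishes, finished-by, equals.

overlapped-by

sync_call = [July 17, July 25]; interview = [July 15, July 24].
Compare endpoints: sync_call.start > interview.start, sync_call.start < interview.end, sync_call.end > interview.start, sync_call.end > interview.end.
That pattern is 'overlapped-by'.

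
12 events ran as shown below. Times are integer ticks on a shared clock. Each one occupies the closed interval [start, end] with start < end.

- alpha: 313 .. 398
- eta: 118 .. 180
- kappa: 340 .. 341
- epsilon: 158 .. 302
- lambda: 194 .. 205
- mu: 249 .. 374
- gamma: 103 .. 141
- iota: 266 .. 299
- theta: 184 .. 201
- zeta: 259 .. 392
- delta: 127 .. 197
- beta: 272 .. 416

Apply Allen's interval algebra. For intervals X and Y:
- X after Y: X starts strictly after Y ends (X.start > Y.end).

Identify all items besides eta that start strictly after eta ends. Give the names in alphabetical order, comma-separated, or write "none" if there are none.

alpha, beta, iota, kappa, lambda, mu, theta, zeta

Target eta = [118, 180].
alpha [313, 398] → after → yes.
beta [272, 416] → after → yes.
delta [127, 197] → overlapped-by → no.
epsilon [158, 302] → overlapped-by → no.
gamma [103, 141] → overlaps → no.
iota [266, 299] → after → yes.
kappa [340, 341] → after → yes.
lambda [194, 205] → after → yes.
mu [249, 374] → after → yes.
theta [184, 201] → after → yes.
zeta [259, 392] → after → yes.
Result: alpha, beta, iota, kappa, lambda, mu, theta, zeta.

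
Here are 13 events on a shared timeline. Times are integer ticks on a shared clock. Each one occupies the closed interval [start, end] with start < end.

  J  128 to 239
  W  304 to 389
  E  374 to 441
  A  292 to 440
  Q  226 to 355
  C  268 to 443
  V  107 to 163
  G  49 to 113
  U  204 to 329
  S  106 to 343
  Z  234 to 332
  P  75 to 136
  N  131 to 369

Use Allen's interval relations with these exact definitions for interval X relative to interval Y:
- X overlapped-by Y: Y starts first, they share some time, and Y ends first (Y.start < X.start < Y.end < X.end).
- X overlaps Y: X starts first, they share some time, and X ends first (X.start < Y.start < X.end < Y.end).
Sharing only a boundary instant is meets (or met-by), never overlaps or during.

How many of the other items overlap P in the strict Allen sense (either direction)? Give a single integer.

5

Target P = [75, 136].
A [292, 440] → after → no.
C [268, 443] → after → no.
E [374, 441] → after → no.
G [49, 113] → overlaps → counts.
J [128, 239] → overlapped-by → counts.
N [131, 369] → overlapped-by → counts.
Q [226, 355] → after → no.
S [106, 343] → overlapped-by → counts.
U [204, 329] → after → no.
V [107, 163] → overlapped-by → counts.
W [304, 389] → after → no.
Z [234, 332] → after → no.
Total: 5.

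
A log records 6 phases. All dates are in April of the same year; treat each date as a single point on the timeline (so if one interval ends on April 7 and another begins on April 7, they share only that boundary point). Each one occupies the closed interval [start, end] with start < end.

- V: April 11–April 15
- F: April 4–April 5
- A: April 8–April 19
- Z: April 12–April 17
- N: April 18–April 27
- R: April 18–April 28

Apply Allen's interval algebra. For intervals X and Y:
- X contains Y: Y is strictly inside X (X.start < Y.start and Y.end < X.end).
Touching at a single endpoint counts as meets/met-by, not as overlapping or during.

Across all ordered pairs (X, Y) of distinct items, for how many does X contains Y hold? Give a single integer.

2

Checking all 30 ordered pairs for relation 'contains'; matching pairs in alphabetical order:
(A, V): A contains V ✓
(A, Z): A contains Z ✓
Count: 2.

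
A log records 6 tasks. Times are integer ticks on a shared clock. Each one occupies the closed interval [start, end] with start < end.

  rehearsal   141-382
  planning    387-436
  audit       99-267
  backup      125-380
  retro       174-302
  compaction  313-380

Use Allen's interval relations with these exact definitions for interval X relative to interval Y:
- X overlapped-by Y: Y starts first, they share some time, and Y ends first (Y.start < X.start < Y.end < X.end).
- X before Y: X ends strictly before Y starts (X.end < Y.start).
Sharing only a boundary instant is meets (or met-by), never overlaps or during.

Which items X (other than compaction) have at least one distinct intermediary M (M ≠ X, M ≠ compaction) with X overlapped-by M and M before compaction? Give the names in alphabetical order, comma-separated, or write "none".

Target compaction = [313, 380].
Intermediaries M with M before compaction: audit, retro.
Via audit — items with X overlapped-by audit: backup, rehearsal, retro.
Via retro — items with X overlapped-by retro: none.
Union: backup, rehearsal, retro.

backup, rehearsal, retro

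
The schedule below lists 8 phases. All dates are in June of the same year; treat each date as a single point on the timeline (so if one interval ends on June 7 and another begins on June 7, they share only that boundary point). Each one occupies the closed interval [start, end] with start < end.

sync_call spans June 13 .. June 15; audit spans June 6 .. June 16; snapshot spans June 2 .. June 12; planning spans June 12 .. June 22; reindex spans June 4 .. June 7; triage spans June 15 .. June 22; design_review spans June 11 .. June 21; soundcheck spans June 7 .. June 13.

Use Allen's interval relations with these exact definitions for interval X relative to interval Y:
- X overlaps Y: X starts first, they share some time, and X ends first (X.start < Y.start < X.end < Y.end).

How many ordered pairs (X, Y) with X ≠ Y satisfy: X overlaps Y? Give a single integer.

Checking all 56 ordered pairs for relation 'overlaps'; matching pairs in alphabetical order:
(audit, design_review): audit overlaps design_review ✓
(audit, planning): audit overlaps planning ✓
(audit, triage): audit overlaps triage ✓
(design_review, planning): design_review overlaps planning ✓
(design_review, triage): design_review overlaps triage ✓
(reindex, audit): reindex overlaps audit ✓
(snapshot, audit): snapshot overlaps audit ✓
(snapshot, design_review): snapshot overlaps design_review ✓
(snapshot, soundcheck): snapshot overlaps soundcheck ✓
(soundcheck, design_review): soundcheck overlaps design_review ✓
(soundcheck, planning): soundcheck overlaps planning ✓
Count: 11.

11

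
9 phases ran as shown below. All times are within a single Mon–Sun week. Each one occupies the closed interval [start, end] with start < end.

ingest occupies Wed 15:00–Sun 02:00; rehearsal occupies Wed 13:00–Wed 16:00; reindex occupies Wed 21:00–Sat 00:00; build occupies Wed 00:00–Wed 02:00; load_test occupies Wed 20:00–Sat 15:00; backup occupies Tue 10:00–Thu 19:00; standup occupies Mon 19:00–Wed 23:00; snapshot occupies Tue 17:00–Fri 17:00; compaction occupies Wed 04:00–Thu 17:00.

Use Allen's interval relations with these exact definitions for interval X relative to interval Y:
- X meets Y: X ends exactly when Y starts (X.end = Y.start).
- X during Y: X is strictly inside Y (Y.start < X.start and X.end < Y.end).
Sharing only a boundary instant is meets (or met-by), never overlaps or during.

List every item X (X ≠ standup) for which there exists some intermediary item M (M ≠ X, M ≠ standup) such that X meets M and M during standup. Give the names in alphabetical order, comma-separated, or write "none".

none

Target standup = [Mon 19:00, Wed 23:00].
Intermediaries M with M during standup: build, rehearsal.
Via build — items with X meets build: none.
Via rehearsal — items with X meets rehearsal: none.
Union: none.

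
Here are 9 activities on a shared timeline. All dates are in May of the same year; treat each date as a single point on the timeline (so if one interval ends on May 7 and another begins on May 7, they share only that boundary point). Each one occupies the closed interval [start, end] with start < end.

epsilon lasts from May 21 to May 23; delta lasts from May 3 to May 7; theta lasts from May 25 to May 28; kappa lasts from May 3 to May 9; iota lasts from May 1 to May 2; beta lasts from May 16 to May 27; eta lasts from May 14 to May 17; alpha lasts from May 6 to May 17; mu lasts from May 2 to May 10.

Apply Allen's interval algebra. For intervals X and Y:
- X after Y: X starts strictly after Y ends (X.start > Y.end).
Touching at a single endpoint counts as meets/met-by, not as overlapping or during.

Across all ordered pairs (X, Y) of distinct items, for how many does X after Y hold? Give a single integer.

Checking all 72 ordered pairs for relation 'after'; matching pairs in alphabetical order:
(alpha, iota): alpha after iota ✓
(beta, delta): beta after delta ✓
(beta, iota): beta after iota ✓
(beta, kappa): beta after kappa ✓
(beta, mu): beta after mu ✓
(delta, iota): delta after iota ✓
(epsilon, alpha): epsilon after alpha ✓
(epsilon, delta): epsilon after delta ✓
(epsilon, eta): epsilon after eta ✓
(epsilon, iota): epsilon after iota ✓
(epsilon, kappa): epsilon after kappa ✓
(epsilon, mu): epsilon after mu ✓
(eta, delta): eta after delta ✓
(eta, iota): eta after iota ✓
(eta, kappa): eta after kappa ✓
(eta, mu): eta after mu ✓
(kappa, iota): kappa after iota ✓
(theta, alpha): theta after alpha ✓
(theta, delta): theta after delta ✓
(theta, epsilon): theta after epsilon ✓
(theta, eta): theta after eta ✓
(theta, iota): theta after iota ✓
(theta, kappa): theta after kappa ✓
(theta, mu): theta after mu ✓
Count: 24.

24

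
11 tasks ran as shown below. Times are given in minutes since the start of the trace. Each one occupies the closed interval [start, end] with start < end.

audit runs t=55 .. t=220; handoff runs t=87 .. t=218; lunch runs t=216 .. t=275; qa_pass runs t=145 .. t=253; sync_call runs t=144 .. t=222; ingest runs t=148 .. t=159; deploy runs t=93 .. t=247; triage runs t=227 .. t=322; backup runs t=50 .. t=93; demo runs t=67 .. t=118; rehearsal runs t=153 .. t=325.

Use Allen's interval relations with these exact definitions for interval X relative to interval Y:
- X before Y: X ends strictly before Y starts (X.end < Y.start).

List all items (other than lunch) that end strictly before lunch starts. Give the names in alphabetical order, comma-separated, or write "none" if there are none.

backup, demo, ingest

Target lunch = [t=216, t=275].
audit [t=55, t=220] → overlaps → no.
backup [t=50, t=93] → before → yes.
demo [t=67, t=118] → before → yes.
deploy [t=93, t=247] → overlaps → no.
handoff [t=87, t=218] → overlaps → no.
ingest [t=148, t=159] → before → yes.
qa_pass [t=145, t=253] → overlaps → no.
rehearsal [t=153, t=325] → contains → no.
sync_call [t=144, t=222] → overlaps → no.
triage [t=227, t=322] → overlapped-by → no.
Result: backup, demo, ingest.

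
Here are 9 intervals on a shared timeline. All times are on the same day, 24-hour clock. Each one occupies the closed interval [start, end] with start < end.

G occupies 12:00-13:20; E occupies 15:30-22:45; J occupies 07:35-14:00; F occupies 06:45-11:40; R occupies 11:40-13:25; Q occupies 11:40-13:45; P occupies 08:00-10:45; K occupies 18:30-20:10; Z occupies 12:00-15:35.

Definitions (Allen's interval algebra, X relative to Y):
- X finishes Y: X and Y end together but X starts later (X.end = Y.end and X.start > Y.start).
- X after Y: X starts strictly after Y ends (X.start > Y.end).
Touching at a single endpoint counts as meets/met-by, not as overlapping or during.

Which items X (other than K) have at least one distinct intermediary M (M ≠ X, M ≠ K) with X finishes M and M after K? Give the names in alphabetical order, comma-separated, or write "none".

none

Target K = [18:30, 20:10].
Intermediaries M with M after K: none.
Union: none.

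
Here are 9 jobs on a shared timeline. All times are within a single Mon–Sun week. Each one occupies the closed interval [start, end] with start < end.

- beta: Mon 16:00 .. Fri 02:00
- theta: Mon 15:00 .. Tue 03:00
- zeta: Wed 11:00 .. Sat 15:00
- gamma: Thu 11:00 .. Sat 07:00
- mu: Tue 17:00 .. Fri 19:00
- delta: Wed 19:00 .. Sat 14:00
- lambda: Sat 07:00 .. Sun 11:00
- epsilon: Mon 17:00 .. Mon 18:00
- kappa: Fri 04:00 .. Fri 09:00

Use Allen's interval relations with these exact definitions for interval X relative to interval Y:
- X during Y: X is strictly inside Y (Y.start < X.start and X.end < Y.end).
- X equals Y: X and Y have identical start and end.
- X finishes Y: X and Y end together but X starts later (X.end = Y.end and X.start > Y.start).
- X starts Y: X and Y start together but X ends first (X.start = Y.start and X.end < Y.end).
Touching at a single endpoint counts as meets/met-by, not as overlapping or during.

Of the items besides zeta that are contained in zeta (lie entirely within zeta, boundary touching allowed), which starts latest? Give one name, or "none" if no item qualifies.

kappa

Target zeta = [Wed 11:00, Sat 15:00].
beta [Mon 16:00, Fri 02:00] → overlaps → excluded.
delta [Wed 19:00, Sat 14:00] → during → candidate.
epsilon [Mon 17:00, Mon 18:00] → before → excluded.
gamma [Thu 11:00, Sat 07:00] → during → candidate.
kappa [Fri 04:00, Fri 09:00] → during → candidate.
lambda [Sat 07:00, Sun 11:00] → overlapped-by → excluded.
mu [Tue 17:00, Fri 19:00] → overlaps → excluded.
theta [Mon 15:00, Tue 03:00] → before → excluded.
Among candidates, latest start is Fri 04:00 → kappa.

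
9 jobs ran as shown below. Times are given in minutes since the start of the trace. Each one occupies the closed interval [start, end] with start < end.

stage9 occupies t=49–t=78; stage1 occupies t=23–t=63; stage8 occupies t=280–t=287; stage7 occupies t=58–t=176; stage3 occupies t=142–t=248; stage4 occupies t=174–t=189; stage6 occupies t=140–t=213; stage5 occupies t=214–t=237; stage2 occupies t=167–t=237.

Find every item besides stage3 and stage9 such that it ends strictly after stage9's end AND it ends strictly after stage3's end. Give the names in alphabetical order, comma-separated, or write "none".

Conditions: its end is strictly after stage9's end (X.end > t=78) AND its end is strictly after stage3's end (X.end > t=248).
stage1: end t=63 > t=78? ✗; end t=63 > t=248? ✗ → no.
stage2: end t=237 > t=78? ✓; end t=237 > t=248? ✗ → no.
stage4: end t=189 > t=78? ✓; end t=189 > t=248? ✗ → no.
stage5: end t=237 > t=78? ✓; end t=237 > t=248? ✗ → no.
stage6: end t=213 > t=78? ✓; end t=213 > t=248? ✗ → no.
stage7: end t=176 > t=78? ✓; end t=176 > t=248? ✗ → no.
stage8: end t=287 > t=78? ✓; end t=287 > t=248? ✓ → yes.
Result: stage8.

stage8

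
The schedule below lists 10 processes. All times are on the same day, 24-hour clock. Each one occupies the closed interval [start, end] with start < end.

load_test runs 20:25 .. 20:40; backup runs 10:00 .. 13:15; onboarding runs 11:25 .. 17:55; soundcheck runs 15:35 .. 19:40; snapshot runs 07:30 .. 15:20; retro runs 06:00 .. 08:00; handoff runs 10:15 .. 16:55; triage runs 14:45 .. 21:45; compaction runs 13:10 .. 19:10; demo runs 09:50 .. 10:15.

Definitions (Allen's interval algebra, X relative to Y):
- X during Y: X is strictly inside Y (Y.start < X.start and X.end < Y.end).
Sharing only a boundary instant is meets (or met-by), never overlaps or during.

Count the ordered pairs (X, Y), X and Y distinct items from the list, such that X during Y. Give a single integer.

4

Checking all 90 ordered pairs for relation 'during'; matching pairs in alphabetical order:
(backup, snapshot): backup during snapshot ✓
(demo, snapshot): demo during snapshot ✓
(load_test, triage): load_test during triage ✓
(soundcheck, triage): soundcheck during triage ✓
Count: 4.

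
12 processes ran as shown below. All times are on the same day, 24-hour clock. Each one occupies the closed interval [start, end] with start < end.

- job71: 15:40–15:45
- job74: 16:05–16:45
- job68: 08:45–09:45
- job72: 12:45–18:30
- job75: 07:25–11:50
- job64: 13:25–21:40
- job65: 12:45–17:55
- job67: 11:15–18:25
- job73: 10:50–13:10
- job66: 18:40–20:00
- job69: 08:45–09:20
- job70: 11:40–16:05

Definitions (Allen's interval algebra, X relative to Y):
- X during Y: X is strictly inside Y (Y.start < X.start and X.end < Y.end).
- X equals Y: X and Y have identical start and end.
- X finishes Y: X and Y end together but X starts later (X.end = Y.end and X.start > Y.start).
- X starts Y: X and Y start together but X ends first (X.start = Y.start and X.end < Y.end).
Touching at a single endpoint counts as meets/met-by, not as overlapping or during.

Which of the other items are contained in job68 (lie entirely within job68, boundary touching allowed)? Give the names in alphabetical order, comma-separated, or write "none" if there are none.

job69

Target job68 = [08:45, 09:45].
job64 [13:25, 21:40] → after → no.
job65 [12:45, 17:55] → after → no.
job66 [18:40, 20:00] → after → no.
job67 [11:15, 18:25] → after → no.
job69 [08:45, 09:20] → starts → yes.
job70 [11:40, 16:05] → after → no.
job71 [15:40, 15:45] → after → no.
job72 [12:45, 18:30] → after → no.
job73 [10:50, 13:10] → after → no.
job74 [16:05, 16:45] → after → no.
job75 [07:25, 11:50] → contains → no.
Result: job69.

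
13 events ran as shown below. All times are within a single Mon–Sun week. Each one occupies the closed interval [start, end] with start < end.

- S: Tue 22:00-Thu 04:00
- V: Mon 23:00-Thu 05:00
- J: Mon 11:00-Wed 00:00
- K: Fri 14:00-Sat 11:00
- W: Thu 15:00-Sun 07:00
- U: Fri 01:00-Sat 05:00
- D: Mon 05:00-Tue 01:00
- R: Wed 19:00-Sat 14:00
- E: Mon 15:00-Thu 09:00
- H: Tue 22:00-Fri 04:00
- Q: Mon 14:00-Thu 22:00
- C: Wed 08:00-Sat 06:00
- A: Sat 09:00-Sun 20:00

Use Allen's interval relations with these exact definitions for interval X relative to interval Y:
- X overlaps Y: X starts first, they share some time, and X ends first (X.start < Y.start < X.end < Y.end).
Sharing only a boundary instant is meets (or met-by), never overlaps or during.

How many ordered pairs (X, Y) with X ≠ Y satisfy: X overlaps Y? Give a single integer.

Checking all 156 ordered pairs for relation 'overlaps'; matching pairs in alphabetical order:
(C, K): C overlaps K ✓
(C, R): C overlaps R ✓
(C, W): C overlaps W ✓
(D, E): D overlaps E ✓
(D, J): D overlaps J ✓
(D, Q): D overlaps Q ✓
(D, V): D overlaps V ✓
(E, C): E overlaps C ✓
(E, H): E overlaps H ✓
(E, R): E overlaps R ✓
(H, C): H overlaps C ✓
(H, R): H overlaps R ✓
(H, U): H overlaps U ✓
(H, W): H overlaps W ✓
(J, E): J overlaps E ✓
(J, H): J overlaps H ✓
(J, Q): J overlaps Q ✓
(J, S): J overlaps S ✓
(J, V): J overlaps V ✓
(K, A): K overlaps A ✓
(Q, C): Q overlaps C ✓
(Q, H): Q overlaps H ✓
(Q, R): Q overlaps R ✓
(Q, W): Q overlaps W ✓
... plus 9 further pairs not listed.
Count: 33.

33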